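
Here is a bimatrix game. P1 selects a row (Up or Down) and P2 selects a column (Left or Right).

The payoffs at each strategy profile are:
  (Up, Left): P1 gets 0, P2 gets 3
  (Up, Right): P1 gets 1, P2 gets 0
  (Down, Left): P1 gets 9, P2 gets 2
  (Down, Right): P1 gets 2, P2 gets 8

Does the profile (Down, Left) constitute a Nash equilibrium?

No

At (Down, Left), P1 earns 9; switching to Up would give 0, so P1 has no profitable deviation.
P2 earns 2; switching to Right would give 8, so P2 would deviate.
Since at least one player can profitably deviate, this is not a Nash equilibrium.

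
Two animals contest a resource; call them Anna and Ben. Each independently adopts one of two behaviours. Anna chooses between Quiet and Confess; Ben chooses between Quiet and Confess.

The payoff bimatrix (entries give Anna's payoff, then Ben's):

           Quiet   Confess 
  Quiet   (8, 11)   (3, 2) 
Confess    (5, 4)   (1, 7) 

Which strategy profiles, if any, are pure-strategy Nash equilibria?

(Quiet, Quiet)

(Quiet, Quiet): Anna gets 8 ≥ 5 from Confess, and Ben gets 11 ≥ 2 from Confess — Nash equilibrium.
(Quiet, Confess): Ben prefers Quiet (11 > 2) — not an equilibrium.
(Confess, Quiet): Anna prefers Quiet (8 > 5); Ben prefers Confess (7 > 4) — not an equilibrium.
(Confess, Confess): Anna prefers Quiet (3 > 1) — not an equilibrium.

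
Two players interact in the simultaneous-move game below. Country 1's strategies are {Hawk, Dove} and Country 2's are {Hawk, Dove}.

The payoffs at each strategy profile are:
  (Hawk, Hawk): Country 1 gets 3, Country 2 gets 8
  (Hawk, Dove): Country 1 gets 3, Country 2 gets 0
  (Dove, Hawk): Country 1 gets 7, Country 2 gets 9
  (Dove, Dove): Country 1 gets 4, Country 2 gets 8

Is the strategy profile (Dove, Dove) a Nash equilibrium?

At (Dove, Dove), Country 1 earns 4; switching to Hawk would give 3, so Country 1 has no profitable deviation.
Country 2 earns 8; switching to Hawk would give 9, so Country 2 would deviate.
Since at least one player can profitably deviate, this is not a Nash equilibrium.

No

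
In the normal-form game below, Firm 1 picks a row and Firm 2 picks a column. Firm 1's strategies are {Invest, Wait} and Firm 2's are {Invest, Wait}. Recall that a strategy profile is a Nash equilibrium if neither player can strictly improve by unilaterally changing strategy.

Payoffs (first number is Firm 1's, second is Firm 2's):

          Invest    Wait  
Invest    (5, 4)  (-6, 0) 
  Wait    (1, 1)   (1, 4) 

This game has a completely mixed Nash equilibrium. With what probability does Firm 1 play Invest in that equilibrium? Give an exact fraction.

3/7

Let r be the probability that Firm 1 plays Invest. In a completely mixed equilibrium, Firm 2 must be indifferent between Invest and Wait.
Firm 2's expected payoff from Invest is 4r + (1−r); from Wait it is 4(1−r).
Setting these equal: 3r + 1 = −4r + 4, so r = 3/7.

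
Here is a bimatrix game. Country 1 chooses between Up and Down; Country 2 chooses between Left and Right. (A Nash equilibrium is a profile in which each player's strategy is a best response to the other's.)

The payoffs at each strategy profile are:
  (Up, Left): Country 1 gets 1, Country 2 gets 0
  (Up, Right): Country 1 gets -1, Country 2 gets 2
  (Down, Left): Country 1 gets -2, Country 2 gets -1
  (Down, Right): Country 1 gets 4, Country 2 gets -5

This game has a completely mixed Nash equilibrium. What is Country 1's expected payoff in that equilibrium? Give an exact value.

First find q, the probability Country 2 plays Left, from Country 1's indifference between Up and Down: q − (1−q) = −2q + 4(1−q), giving q = 5/8.
Since Country 1 is indifferent in equilibrium, Country 1's expected payoff equals the payoff from either row against (5/8, 3/8). Using Up: (5/8) − (3/8) = 1/4.

1/4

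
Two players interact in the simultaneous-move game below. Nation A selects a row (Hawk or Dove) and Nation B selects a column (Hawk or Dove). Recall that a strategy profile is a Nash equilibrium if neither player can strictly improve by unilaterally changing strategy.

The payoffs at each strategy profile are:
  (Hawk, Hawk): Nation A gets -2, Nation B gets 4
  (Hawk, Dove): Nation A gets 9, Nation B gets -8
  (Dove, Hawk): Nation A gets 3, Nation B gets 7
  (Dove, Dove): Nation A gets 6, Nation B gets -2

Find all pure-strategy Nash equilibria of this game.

(Dove, Hawk)

(Hawk, Hawk): Nation A prefers Dove (3 > -2) — not an equilibrium.
(Hawk, Dove): Nation B prefers Hawk (4 > -8) — not an equilibrium.
(Dove, Hawk): Nation A gets 3 ≥ -2 from Hawk, and Nation B gets 7 ≥ -2 from Dove — Nash equilibrium.
(Dove, Dove): Nation A prefers Hawk (9 > 6); Nation B prefers Hawk (7 > -2) — not an equilibrium.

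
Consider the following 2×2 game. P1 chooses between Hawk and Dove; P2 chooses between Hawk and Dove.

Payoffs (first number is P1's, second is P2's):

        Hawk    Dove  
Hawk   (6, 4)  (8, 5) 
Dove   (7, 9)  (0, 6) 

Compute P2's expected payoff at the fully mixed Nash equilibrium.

21/4

First find x, the probability P1 plays Hawk, from P2's indifference between Hawk and Dove: 4x + 9(1−x) = 5x + 6(1−x), giving x = 3/4.
Since P2 is indifferent in equilibrium, P2's expected payoff equals the payoff from either column against (3/4, 1/4). Using Hawk: 4(3/4) + 9(1/4) = 21/4.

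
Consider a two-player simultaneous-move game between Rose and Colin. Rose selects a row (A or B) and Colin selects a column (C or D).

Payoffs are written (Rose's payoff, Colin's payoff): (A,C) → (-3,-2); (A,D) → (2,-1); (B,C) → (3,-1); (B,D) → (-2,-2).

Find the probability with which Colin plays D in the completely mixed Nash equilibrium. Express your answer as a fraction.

3/5

Let c be the probability that Colin plays C. In a completely mixed equilibrium, Rose must be indifferent between A and B.
Rose's expected payoff from A is −3c + 2(1−c); from B it is 3c − 2(1−c).
Setting these equal: −5c + 2 = 5c − 2, so c = 2/5.
Therefore Colin plays D with probability 1 − 2/5 = 3/5.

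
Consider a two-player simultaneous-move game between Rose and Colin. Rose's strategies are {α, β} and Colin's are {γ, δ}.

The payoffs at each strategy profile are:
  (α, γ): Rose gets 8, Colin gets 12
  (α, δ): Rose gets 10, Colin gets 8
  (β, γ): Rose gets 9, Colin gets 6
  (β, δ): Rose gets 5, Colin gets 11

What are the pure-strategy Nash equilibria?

none

(α, γ): Rose prefers β (9 > 8) — not an equilibrium.
(α, δ): Colin prefers γ (12 > 8) — not an equilibrium.
(β, γ): Colin prefers δ (11 > 6) — not an equilibrium.
(β, δ): Rose prefers α (10 > 5) — not an equilibrium.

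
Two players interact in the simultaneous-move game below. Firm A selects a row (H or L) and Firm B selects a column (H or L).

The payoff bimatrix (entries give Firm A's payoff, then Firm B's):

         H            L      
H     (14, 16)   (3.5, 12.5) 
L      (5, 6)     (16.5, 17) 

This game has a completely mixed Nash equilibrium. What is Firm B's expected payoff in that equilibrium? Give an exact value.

First find x, the probability Firm A plays H, from Firm B's indifference between H and L: 16x + 6(1−x) = 12.5x + 17(1−x), giving x = 22/29.
Since Firm B is indifferent in equilibrium, Firm B's expected payoff equals the payoff from either column against (22/29, 7/29). Using H: 16(22/29) + 6(7/29) = 394/29.

394/29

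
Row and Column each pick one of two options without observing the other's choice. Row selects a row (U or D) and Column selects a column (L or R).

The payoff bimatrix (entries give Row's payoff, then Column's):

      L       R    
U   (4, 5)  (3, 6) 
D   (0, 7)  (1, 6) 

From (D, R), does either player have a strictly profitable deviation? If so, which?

Both

Row at (D, R) earns 1; deviating to U yields 3 — a strict improvement.
Column earns 6; deviating to L yields 7 — a strict improvement.
Both Row and Column have strictly profitable deviations.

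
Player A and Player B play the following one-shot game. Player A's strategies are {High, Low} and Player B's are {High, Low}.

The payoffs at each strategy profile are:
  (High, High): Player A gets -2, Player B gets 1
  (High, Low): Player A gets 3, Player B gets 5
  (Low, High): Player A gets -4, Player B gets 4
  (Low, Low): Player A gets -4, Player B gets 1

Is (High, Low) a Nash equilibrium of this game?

Yes

At (High, Low), Player A earns 3; switching to Low would give -4, so Player A has no profitable deviation.
Player B earns 5; switching to High would give 1, so Player B has no profitable deviation.
Neither player can gain by a unilateral deviation, so this profile is a Nash equilibrium.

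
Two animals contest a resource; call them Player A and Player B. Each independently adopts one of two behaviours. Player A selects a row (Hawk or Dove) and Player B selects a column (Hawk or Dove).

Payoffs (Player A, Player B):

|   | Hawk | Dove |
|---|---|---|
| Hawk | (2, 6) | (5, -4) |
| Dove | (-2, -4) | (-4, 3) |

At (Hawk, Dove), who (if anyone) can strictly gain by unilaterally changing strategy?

Player A at (Hawk, Dove) earns 5; deviating to Dove yields -4 — not better.
Player B earns -4; deviating to Hawk yields 6 — a strict improvement.
Only Player B has a strictly profitable deviation.

Player B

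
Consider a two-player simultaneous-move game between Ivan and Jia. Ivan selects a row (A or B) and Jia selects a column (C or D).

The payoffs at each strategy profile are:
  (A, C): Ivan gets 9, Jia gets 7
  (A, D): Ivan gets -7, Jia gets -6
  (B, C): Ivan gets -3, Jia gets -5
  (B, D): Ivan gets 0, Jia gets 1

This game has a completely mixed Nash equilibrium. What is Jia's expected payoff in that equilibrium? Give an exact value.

-23/19

First find p, the probability Ivan plays A, from Jia's indifference between C and D: 7p − 5(1−p) = −6p + (1−p), giving p = 6/19.
Since Jia is indifferent in equilibrium, Jia's expected payoff equals the payoff from either column against (6/19, 13/19). Using C: 7(6/19) − 5(13/19) = -23/19.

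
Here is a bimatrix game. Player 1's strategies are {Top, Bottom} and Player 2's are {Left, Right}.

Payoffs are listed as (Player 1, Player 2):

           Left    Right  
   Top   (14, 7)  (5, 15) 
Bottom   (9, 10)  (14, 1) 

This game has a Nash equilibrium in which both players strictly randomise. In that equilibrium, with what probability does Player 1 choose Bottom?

Let r be the probability that Player 1 plays Top. In a completely mixed equilibrium, Player 2 must be indifferent between Left and Right.
Player 2's expected payoff from Left is 7r + 10(1−r); from Right it is 15r + (1−r).
Setting these equal: −3r + 10 = 14r + 1, so r = 9/17.
Therefore Player 1 plays Bottom with probability 1 − 9/17 = 8/17.

8/17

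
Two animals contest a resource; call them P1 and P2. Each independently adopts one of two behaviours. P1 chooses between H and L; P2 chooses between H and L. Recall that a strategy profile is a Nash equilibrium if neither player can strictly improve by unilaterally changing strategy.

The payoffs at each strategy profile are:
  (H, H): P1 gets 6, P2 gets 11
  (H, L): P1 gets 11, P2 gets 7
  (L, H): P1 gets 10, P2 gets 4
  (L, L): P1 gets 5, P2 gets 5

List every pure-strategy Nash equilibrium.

none

(H, H): P1 prefers L (10 > 6) — not an equilibrium.
(H, L): P2 prefers H (11 > 7) — not an equilibrium.
(L, H): P2 prefers L (5 > 4) — not an equilibrium.
(L, L): P1 prefers H (11 > 5) — not an equilibrium.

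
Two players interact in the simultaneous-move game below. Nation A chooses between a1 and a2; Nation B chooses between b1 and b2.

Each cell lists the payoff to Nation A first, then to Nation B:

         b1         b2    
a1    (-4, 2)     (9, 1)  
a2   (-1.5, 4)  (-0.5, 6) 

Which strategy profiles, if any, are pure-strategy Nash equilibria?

none

(a1, b1): Nation A prefers a2 (-1.5 > -4) — not an equilibrium.
(a1, b2): Nation B prefers b1 (2 > 1) — not an equilibrium.
(a2, b1): Nation B prefers b2 (6 > 4) — not an equilibrium.
(a2, b2): Nation A prefers a1 (9 > -0.5) — not an equilibrium.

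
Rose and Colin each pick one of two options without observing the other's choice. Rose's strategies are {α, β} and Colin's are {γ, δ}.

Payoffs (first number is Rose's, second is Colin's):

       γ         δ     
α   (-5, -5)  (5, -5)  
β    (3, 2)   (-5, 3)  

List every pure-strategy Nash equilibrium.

(α, δ)

(α, γ): Rose prefers β (3 > -5) — not an equilibrium.
(α, δ): Rose gets 5 ≥ -5 from β, and Colin gets -5 ≥ -5 from γ — Nash equilibrium.
(β, γ): Colin prefers δ (3 > 2) — not an equilibrium.
(β, δ): Rose prefers α (5 > -5) — not an equilibrium.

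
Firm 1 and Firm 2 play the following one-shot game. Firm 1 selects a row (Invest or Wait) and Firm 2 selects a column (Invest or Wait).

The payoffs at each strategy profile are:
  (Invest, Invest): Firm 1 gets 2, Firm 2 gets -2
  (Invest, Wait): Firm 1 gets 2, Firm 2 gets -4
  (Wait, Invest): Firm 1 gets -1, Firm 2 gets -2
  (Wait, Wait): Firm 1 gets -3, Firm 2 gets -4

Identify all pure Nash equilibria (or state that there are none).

(Invest, Invest): Firm 1 gets 2 ≥ -1 from Wait, and Firm 2 gets -2 ≥ -4 from Wait — Nash equilibrium.
(Invest, Wait): Firm 2 prefers Invest (-2 > -4) — not an equilibrium.
(Wait, Invest): Firm 1 prefers Invest (2 > -1) — not an equilibrium.
(Wait, Wait): Firm 1 prefers Invest (2 > -3); Firm 2 prefers Invest (-2 > -4) — not an equilibrium.

(Invest, Invest)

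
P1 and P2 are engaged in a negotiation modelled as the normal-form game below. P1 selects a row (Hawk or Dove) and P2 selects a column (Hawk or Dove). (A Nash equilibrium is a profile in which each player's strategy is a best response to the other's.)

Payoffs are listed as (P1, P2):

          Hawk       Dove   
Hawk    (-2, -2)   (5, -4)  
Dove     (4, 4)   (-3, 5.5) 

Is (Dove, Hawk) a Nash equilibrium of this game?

No

At (Dove, Hawk), P1 earns 4; switching to Hawk would give -2, so P1 has no profitable deviation.
P2 earns 4; switching to Dove would give 5.5, so P2 would deviate.
Since at least one player can profitably deviate, this is not a Nash equilibrium.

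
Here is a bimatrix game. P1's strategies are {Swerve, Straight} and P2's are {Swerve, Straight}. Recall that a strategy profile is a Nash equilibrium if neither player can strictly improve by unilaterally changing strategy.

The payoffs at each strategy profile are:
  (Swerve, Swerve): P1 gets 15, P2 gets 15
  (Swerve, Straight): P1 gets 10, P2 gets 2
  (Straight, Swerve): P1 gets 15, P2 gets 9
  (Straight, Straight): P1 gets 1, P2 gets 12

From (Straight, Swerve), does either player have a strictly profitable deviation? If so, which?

P1 at (Straight, Swerve) earns 15; deviating to Swerve yields 15 — not better.
P2 earns 9; deviating to Straight yields 12 — a strict improvement.
Only P2 has a strictly profitable deviation.

P2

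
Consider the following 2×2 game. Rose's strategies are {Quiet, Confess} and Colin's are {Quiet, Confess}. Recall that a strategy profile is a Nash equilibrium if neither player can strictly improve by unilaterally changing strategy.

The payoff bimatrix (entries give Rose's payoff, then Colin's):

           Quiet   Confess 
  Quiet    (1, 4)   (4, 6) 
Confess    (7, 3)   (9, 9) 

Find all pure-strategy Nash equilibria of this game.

(Confess, Confess)

(Quiet, Quiet): Rose prefers Confess (7 > 1); Colin prefers Confess (6 > 4) — not an equilibrium.
(Quiet, Confess): Rose prefers Confess (9 > 4) — not an equilibrium.
(Confess, Quiet): Colin prefers Confess (9 > 3) — not an equilibrium.
(Confess, Confess): Rose gets 9 ≥ 4 from Quiet, and Colin gets 9 ≥ 3 from Quiet — Nash equilibrium.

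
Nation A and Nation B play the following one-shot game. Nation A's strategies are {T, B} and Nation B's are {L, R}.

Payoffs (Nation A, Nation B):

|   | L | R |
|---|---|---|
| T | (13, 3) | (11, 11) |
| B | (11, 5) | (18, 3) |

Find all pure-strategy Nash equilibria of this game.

(T, L): Nation B prefers R (11 > 3) — not an equilibrium.
(T, R): Nation A prefers B (18 > 11) — not an equilibrium.
(B, L): Nation A prefers T (13 > 11) — not an equilibrium.
(B, R): Nation B prefers L (5 > 3) — not an equilibrium.

none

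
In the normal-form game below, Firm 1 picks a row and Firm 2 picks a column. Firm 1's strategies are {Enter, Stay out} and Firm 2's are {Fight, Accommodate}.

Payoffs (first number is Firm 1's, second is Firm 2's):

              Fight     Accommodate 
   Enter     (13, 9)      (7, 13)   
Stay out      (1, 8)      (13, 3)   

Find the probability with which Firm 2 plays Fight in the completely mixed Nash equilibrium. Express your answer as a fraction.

1/3

Let y be the probability that Firm 2 plays Fight. In a completely mixed equilibrium, Firm 1 must be indifferent between Enter and Stay out.
Firm 1's expected payoff from Enter is 13y + 7(1−y); from Stay out it is y + 13(1−y).
Setting these equal: 6y + 7 = −12y + 13, so y = 1/3.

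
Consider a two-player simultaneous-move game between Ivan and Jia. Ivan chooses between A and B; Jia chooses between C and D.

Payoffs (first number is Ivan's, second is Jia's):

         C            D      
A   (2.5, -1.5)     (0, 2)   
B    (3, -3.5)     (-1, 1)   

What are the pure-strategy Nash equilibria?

(A, C): Ivan prefers B (3 > 2.5); Jia prefers D (2 > -1.5) — not an equilibrium.
(A, D): Ivan gets 0 ≥ -1 from B, and Jia gets 2 ≥ -1.5 from C — Nash equilibrium.
(B, C): Jia prefers D (1 > -3.5) — not an equilibrium.
(B, D): Ivan prefers A (0 > -1) — not an equilibrium.

(A, D)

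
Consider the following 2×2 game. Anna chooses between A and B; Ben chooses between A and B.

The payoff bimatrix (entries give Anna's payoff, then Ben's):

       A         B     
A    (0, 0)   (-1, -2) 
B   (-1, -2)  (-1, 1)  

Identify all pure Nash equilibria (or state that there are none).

(A, A) and (B, B)

(A, A): Anna gets 0 ≥ -1 from B, and Ben gets 0 ≥ -2 from B — Nash equilibrium.
(A, B): Ben prefers A (0 > -2) — not an equilibrium.
(B, A): Anna prefers A (0 > -1); Ben prefers B (1 > -2) — not an equilibrium.
(B, B): Anna gets -1 ≥ -1 from A, and Ben gets 1 ≥ -2 from A — Nash equilibrium.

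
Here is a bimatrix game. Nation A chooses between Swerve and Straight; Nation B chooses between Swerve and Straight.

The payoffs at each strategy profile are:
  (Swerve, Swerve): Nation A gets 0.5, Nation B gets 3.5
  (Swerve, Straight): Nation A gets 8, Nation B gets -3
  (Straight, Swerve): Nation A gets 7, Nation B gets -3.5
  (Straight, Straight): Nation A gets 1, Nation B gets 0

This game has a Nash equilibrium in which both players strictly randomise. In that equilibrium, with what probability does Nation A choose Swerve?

7/20

Let p be the probability that Nation A plays Swerve. In a completely mixed equilibrium, Nation B must be indifferent between Swerve and Straight.
Nation B's expected payoff from Swerve is 3.5p − 3.5(1−p); from Straight it is −3p.
Setting these equal: 7p − 3.5 = −3p, so p = 7/20.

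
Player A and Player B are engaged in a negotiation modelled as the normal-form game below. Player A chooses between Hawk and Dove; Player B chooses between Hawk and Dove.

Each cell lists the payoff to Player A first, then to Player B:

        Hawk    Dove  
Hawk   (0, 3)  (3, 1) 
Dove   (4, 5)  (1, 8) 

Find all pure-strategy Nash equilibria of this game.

none

(Hawk, Hawk): Player A prefers Dove (4 > 0) — not an equilibrium.
(Hawk, Dove): Player B prefers Hawk (3 > 1) — not an equilibrium.
(Dove, Hawk): Player B prefers Dove (8 > 5) — not an equilibrium.
(Dove, Dove): Player A prefers Hawk (3 > 1) — not an equilibrium.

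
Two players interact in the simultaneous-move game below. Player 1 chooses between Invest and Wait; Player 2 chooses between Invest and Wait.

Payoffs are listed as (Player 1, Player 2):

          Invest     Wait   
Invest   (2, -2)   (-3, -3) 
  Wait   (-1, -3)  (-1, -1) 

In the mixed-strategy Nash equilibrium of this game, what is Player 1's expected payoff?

First find y, the probability Player 2 plays Invest, from Player 1's indifference between Invest and Wait: 2y − 3(1−y) = −y − (1−y), giving y = 2/5.
Since Player 1 is indifferent in equilibrium, Player 1's expected payoff equals the payoff from either row against (2/5, 3/5). Using Invest: 2(2/5) − 3(3/5) = -1.

-1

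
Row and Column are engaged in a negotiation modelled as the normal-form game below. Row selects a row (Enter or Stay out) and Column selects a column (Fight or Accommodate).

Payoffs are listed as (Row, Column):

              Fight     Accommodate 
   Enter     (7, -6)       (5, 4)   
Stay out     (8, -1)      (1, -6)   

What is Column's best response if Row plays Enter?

Against Enter, Column earns -6 from Fight and 4 from Accommodate.
So Accommodate is the best response.

Accommodate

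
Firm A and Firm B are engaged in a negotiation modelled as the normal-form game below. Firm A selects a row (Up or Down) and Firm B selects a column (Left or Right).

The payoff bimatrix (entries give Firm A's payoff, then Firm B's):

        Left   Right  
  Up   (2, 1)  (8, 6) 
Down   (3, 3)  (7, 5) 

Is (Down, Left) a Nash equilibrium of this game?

At (Down, Left), Firm A earns 3; switching to Up would give 2, so Firm A has no profitable deviation.
Firm B earns 3; switching to Right would give 5, so Firm B would deviate.
Since at least one player can profitably deviate, this is not a Nash equilibrium.

No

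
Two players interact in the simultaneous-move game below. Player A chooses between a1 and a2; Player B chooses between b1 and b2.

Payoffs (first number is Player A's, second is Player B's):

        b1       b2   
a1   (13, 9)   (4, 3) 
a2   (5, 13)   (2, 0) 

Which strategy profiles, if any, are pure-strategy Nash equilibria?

(a1, b1)

(a1, b1): Player A gets 13 ≥ 5 from a2, and Player B gets 9 ≥ 3 from b2 — Nash equilibrium.
(a1, b2): Player B prefers b1 (9 > 3) — not an equilibrium.
(a2, b1): Player A prefers a1 (13 > 5) — not an equilibrium.
(a2, b2): Player A prefers a1 (4 > 2); Player B prefers b1 (13 > 0) — not an equilibrium.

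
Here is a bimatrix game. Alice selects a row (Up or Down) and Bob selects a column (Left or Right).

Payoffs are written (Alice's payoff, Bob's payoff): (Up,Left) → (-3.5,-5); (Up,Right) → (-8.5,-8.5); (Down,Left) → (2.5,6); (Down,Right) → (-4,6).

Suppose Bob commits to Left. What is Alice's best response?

Down

Against Left, Alice earns -3.5 from Up and 2.5 from Down.
So Down is the best response.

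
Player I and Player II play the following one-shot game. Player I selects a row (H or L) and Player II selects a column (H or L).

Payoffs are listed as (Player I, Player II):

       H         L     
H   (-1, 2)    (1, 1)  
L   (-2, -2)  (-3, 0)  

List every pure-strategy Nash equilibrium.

(H, H)

(H, H): Player I gets -1 ≥ -2 from L, and Player II gets 2 ≥ 1 from L — Nash equilibrium.
(H, L): Player II prefers H (2 > 1) — not an equilibrium.
(L, H): Player I prefers H (-1 > -2); Player II prefers L (0 > -2) — not an equilibrium.
(L, L): Player I prefers H (1 > -3) — not an equilibrium.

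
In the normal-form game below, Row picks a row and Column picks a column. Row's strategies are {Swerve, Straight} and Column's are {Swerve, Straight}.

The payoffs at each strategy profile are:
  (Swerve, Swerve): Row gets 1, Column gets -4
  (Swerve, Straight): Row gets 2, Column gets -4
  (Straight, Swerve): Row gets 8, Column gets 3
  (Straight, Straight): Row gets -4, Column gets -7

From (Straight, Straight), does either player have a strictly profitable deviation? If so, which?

Row at (Straight, Straight) earns -4; deviating to Swerve yields 2 — a strict improvement.
Column earns -7; deviating to Swerve yields 3 — a strict improvement.
Both Row and Column have strictly profitable deviations.

Both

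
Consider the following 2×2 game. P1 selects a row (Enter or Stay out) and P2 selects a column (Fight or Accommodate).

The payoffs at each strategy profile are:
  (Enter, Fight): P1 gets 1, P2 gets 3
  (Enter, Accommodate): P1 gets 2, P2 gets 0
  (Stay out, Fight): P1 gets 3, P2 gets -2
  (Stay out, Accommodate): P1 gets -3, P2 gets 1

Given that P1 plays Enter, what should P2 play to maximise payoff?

Against Enter, P2 earns 3 from Fight and 0 from Accommodate.
So Fight is the best response.

Fight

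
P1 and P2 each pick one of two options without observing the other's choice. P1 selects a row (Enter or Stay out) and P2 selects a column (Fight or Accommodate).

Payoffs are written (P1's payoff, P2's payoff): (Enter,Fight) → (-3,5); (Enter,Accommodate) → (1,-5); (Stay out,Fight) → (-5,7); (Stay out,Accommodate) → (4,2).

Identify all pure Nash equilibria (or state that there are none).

(Enter, Fight): P1 gets -3 ≥ -5 from Stay out, and P2 gets 5 ≥ -5 from Accommodate — Nash equilibrium.
(Enter, Accommodate): P1 prefers Stay out (4 > 1); P2 prefers Fight (5 > -5) — not an equilibrium.
(Stay out, Fight): P1 prefers Enter (-3 > -5) — not an equilibrium.
(Stay out, Accommodate): P2 prefers Fight (7 > 2) — not an equilibrium.

(Enter, Fight)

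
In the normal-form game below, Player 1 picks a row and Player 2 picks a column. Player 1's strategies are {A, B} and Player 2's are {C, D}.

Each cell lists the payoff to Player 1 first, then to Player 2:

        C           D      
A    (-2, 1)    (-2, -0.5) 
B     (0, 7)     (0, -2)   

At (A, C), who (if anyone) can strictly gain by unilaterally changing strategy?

Player 1 at (A, C) earns -2; deviating to B yields 0 — a strict improvement.
Player 2 earns 1; deviating to D yields -0.5 — not better.
Only Player 1 has a strictly profitable deviation.

Player 1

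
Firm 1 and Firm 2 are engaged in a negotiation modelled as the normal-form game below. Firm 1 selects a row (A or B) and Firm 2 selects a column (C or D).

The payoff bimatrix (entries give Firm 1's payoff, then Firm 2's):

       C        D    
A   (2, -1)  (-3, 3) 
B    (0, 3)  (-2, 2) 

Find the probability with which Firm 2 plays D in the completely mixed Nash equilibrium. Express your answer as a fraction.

Let q be the probability that Firm 2 plays C. In a completely mixed equilibrium, Firm 1 must be indifferent between A and B.
Firm 1's expected payoff from A is 2q − 3(1−q); from B it is −2(1−q).
Setting these equal: 5q − 3 = 2q − 2, so q = 1/3.
Therefore Firm 2 plays D with probability 1 − 1/3 = 2/3.

2/3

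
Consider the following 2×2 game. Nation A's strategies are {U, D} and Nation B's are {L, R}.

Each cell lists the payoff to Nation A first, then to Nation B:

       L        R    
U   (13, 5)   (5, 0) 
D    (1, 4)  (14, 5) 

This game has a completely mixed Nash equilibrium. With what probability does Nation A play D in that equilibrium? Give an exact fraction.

5/6

Let r be the probability that Nation A plays U. In a completely mixed equilibrium, Nation B must be indifferent between L and R.
Nation B's expected payoff from L is 5r + 4(1−r); from R it is 5(1−r).
Setting these equal: r + 4 = −5r + 5, so r = 1/6.
Therefore Nation A plays D with probability 1 − 1/6 = 5/6.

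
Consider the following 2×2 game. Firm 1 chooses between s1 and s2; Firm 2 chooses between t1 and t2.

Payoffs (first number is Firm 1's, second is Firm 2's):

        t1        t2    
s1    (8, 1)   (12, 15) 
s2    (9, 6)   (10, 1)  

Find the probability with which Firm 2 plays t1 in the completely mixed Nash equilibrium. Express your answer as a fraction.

Let y be the probability that Firm 2 plays t1. In a completely mixed equilibrium, Firm 1 must be indifferent between s1 and s2.
Firm 1's expected payoff from s1 is 8y + 12(1−y); from s2 it is 9y + 10(1−y).
Setting these equal: −4y + 12 = −y + 10, so y = 2/3.

2/3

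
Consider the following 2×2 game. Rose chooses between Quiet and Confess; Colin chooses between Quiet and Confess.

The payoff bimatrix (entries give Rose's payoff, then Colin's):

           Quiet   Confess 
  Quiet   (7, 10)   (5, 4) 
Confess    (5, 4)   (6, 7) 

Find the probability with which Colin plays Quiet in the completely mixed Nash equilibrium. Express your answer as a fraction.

1/3

Let c be the probability that Colin plays Quiet. In a completely mixed equilibrium, Rose must be indifferent between Quiet and Confess.
Rose's expected payoff from Quiet is 7c + 5(1−c); from Confess it is 5c + 6(1−c).
Setting these equal: 2c + 5 = −c + 6, so c = 1/3.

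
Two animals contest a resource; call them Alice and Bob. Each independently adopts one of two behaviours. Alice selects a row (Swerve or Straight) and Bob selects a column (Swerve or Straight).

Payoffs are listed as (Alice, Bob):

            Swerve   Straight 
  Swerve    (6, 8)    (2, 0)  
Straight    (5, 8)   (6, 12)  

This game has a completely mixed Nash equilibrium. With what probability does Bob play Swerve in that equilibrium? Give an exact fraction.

Let q be the probability that Bob plays Swerve. In a completely mixed equilibrium, Alice must be indifferent between Swerve and Straight.
Alice's expected payoff from Swerve is 6q + 2(1−q); from Straight it is 5q + 6(1−q).
Setting these equal: 4q + 2 = −q + 6, so q = 4/5.

4/5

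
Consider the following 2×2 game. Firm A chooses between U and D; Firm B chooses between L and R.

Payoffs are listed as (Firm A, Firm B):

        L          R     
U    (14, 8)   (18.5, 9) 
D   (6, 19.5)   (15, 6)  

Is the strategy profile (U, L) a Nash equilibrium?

No

At (U, L), Firm A earns 14; switching to D would give 6, so Firm A has no profitable deviation.
Firm B earns 8; switching to R would give 9, so Firm B would deviate.
Since at least one player can profitably deviate, this is not a Nash equilibrium.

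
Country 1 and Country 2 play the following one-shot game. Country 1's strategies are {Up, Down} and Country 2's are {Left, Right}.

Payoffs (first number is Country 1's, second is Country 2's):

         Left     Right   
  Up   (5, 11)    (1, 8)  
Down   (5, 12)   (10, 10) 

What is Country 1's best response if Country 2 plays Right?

Down

Against Right, Country 1 earns 1 from Up and 10 from Down.
So Down is the best response.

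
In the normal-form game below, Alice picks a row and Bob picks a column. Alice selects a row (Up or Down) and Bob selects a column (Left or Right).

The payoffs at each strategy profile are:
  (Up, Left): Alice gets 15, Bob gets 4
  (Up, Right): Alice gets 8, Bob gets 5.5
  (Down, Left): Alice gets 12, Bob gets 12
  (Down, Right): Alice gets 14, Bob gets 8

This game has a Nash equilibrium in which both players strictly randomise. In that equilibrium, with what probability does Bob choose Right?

Let c be the probability that Bob plays Left. In a completely mixed equilibrium, Alice must be indifferent between Up and Down.
Alice's expected payoff from Up is 15c + 8(1−c); from Down it is 12c + 14(1−c).
Setting these equal: 7c + 8 = −2c + 14, so c = 2/3.
Therefore Bob plays Right with probability 1 − 2/3 = 1/3.

1/3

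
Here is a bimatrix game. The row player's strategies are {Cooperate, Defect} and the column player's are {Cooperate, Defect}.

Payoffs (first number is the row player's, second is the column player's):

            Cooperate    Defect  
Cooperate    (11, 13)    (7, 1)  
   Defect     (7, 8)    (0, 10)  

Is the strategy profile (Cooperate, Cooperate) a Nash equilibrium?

At (Cooperate, Cooperate), the row player earns 11; switching to Defect would give 7, so the row player has no profitable deviation.
The column player earns 13; switching to Defect would give 1, so the column player has no profitable deviation.
Neither player can gain by a unilateral deviation, so this profile is a Nash equilibrium.

Yes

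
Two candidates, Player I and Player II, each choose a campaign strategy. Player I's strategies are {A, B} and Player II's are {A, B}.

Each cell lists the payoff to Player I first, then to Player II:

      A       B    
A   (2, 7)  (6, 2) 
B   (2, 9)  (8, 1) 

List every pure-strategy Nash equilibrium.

(A, A): Player I gets 2 ≥ 2 from B, and Player II gets 7 ≥ 2 from B — Nash equilibrium.
(A, B): Player I prefers B (8 > 6); Player II prefers A (7 > 2) — not an equilibrium.
(B, A): Player I gets 2 ≥ 2 from A, and Player II gets 9 ≥ 1 from B — Nash equilibrium.
(B, B): Player II prefers A (9 > 1) — not an equilibrium.

(A, A) and (B, A)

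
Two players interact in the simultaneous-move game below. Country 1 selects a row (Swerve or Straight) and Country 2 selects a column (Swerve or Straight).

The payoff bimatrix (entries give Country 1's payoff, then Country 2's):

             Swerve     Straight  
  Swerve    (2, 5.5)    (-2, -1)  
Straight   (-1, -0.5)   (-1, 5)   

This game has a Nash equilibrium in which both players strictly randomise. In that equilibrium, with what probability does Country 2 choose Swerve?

1/4

Let c be the probability that Country 2 plays Swerve. In a completely mixed equilibrium, Country 1 must be indifferent between Swerve and Straight.
Country 1's expected payoff from Swerve is 2c − 2(1−c); from Straight it is −c − (1−c).
Setting these equal: 4c − 2 = -1, so c = 1/4.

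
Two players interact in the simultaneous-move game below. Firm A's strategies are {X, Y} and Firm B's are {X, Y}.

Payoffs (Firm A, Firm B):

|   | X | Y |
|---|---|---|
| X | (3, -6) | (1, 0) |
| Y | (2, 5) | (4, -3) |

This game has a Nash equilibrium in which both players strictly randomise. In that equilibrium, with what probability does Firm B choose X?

Let y be the probability that Firm B plays X. In a completely mixed equilibrium, Firm A must be indifferent between X and Y.
Firm A's expected payoff from X is 3y + (1−y); from Y it is 2y + 4(1−y).
Setting these equal: 2y + 1 = −2y + 4, so y = 3/4.

3/4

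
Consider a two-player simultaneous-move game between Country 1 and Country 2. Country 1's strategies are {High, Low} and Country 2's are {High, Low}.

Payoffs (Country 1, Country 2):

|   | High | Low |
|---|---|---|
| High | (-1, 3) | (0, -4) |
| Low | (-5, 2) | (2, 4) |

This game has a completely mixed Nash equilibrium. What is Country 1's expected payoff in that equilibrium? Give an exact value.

-1/3

First find q, the probability Country 2 plays High, from Country 1's indifference between High and Low: −q = −5q + 2(1−q), giving q = 1/3.
Since Country 1 is indifferent in equilibrium, Country 1's expected payoff equals the payoff from either row against (1/3, 2/3). Using High: −(1/3) = -1/3.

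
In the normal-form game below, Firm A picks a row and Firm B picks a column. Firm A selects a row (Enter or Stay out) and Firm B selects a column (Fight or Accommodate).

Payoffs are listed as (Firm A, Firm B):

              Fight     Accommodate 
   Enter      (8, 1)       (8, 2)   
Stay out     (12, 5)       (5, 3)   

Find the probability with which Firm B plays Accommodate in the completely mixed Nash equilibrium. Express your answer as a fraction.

Let y be the probability that Firm B plays Fight. In a completely mixed equilibrium, Firm A must be indifferent between Enter and Stay out.
Firm A's expected payoff from Enter is 8y + 8(1−y); from Stay out it is 12y + 5(1−y).
Setting these equal: 8 = 7y + 5, so y = 3/7.
Therefore Firm B plays Accommodate with probability 1 − 3/7 = 4/7.

4/7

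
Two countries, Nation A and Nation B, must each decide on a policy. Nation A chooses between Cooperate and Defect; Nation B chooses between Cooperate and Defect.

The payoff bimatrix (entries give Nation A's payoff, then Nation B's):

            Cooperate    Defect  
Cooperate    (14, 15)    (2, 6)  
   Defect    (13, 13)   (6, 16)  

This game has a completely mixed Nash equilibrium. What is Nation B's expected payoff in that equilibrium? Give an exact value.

27/2

First find p, the probability Nation A plays Cooperate, from Nation B's indifference between Cooperate and Defect: 15p + 13(1−p) = 6p + 16(1−p), giving p = 1/4.
Since Nation B is indifferent in equilibrium, Nation B's expected payoff equals the payoff from either column against (1/4, 3/4). Using Cooperate: 15(1/4) + 13(3/4) = 27/2.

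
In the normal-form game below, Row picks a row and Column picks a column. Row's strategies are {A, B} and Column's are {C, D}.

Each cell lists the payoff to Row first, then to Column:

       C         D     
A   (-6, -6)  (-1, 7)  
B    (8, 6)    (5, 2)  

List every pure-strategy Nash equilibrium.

(A, C): Row prefers B (8 > -6); Column prefers D (7 > -6) — not an equilibrium.
(A, D): Row prefers B (5 > -1) — not an equilibrium.
(B, C): Row gets 8 ≥ -6 from A, and Column gets 6 ≥ 2 from D — Nash equilibrium.
(B, D): Column prefers C (6 > 2) — not an equilibrium.

(B, C)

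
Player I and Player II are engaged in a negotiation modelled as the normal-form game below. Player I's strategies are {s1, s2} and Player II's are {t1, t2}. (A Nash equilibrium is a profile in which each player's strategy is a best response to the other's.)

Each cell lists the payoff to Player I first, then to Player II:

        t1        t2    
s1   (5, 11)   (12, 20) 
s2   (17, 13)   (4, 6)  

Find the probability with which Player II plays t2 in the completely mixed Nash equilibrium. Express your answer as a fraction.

3/5

Let y be the probability that Player II plays t1. In a completely mixed equilibrium, Player I must be indifferent between s1 and s2.
Player I's expected payoff from s1 is 5y + 12(1−y); from s2 it is 17y + 4(1−y).
Setting these equal: −7y + 12 = 13y + 4, so y = 2/5.
Therefore Player II plays t2 with probability 1 − 2/5 = 3/5.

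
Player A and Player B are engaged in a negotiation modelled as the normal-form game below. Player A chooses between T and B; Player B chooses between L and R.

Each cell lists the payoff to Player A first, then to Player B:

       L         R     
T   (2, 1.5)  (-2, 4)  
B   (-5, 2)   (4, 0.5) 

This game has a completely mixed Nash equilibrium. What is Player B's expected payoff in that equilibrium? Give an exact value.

First find x, the probability Player A plays T, from Player B's indifference between L and R: 1.5x + 2(1−x) = 4x + 0.5(1−x), giving x = 3/8.
Since Player B is indifferent in equilibrium, Player B's expected payoff equals the payoff from either column against (3/8, 5/8). Using L: 1.5(3/8) + 2(5/8) = 29/16.

29/16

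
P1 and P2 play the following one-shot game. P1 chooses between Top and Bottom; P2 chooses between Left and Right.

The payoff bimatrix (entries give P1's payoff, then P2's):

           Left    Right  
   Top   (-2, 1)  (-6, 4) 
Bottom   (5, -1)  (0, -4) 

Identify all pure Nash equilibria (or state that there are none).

(Top, Left): P1 prefers Bottom (5 > -2); P2 prefers Right (4 > 1) — not an equilibrium.
(Top, Right): P1 prefers Bottom (0 > -6) — not an equilibrium.
(Bottom, Left): P1 gets 5 ≥ -2 from Top, and P2 gets -1 ≥ -4 from Right — Nash equilibrium.
(Bottom, Right): P2 prefers Left (-1 > -4) — not an equilibrium.

(Bottom, Left)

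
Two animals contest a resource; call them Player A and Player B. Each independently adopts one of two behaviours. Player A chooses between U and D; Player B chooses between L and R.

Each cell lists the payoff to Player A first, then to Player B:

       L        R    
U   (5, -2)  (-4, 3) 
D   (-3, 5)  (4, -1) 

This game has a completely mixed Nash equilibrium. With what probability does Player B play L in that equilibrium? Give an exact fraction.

Let c be the probability that Player B plays L. In a completely mixed equilibrium, Player A must be indifferent between U and D.
Player A's expected payoff from U is 5c − 4(1−c); from D it is −3c + 4(1−c).
Setting these equal: 9c − 4 = −7c + 4, so c = 1/2.

1/2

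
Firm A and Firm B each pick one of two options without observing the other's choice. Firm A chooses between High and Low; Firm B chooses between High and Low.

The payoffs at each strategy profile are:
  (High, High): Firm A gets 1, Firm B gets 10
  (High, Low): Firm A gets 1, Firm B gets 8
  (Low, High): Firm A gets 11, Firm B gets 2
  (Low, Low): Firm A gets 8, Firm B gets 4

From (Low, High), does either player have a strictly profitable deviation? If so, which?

Firm A at (Low, High) earns 11; deviating to High yields 1 — not better.
Firm B earns 2; deviating to Low yields 4 — a strict improvement.
Only Firm B has a strictly profitable deviation.

Firm B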